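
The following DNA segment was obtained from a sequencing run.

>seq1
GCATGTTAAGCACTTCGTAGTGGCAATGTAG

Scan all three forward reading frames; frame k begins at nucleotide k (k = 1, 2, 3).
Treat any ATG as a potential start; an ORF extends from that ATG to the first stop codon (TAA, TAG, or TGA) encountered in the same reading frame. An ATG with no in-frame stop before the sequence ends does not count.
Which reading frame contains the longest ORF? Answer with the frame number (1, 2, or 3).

Frame 1: GCA TGT TAA GCA CTT CGT AGT GGC AAT GTA — no ATG→stop ORF.
Frame 2: CAT GTT AAG CAC TTC GTA GTG GCA ATG TAG — ATG at 26, stop TAG at 29 → 6 nt.
Frame 3: ATG TTA AGC ACT TCG TAG TGG CAA TGT — ATG at 3, stop TAG at 18 → 18 nt.
Longest ORF is 18 nt in frame 3 (positions 3–20).

3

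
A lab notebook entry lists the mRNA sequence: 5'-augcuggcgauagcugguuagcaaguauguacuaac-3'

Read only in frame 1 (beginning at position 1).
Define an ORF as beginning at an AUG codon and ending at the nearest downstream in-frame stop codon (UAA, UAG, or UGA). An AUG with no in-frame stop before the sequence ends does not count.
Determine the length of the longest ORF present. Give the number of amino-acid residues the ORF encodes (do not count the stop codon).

Frame 1: AUG CUG GCG AUA GCU GGU UAG CAA GUA UGU ACU AAC — AUG at 1, stop UAG at 19 → 21 nt.
Longest: frame 1, positions 1–21, 21 nt = 7 codons = 6 aa. → 6 amino acids.

6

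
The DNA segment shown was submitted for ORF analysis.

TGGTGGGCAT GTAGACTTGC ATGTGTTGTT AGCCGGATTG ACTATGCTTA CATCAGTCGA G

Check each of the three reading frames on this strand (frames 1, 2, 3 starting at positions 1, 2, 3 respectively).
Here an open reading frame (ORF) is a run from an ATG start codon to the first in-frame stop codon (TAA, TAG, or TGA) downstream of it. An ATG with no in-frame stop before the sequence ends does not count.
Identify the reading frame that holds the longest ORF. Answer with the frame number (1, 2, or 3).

3

Frame 1: TGG TGG GCA TGT AGA CTT GCA TGT GTT GTT AGC CGG ATT GAC TAT GCT TAC ATC AGT CGA — no ATG→stop ORF.
Frame 2: GGT GGG CAT GTA GAC TTG CAT GTG TTG TTA GCC GGA TTG ACT ATG CTT ACA TCA GTC GAG — no ATG→stop ORF.
Frame 3: GTG GGC ATG TAG ACT TGC ATG TGT TGT TAG CCG GAT TGA CTA TGC TTA CAT CAG TCG — ATG at 9, stop TAG at 12 → 6 nt; ATG at 21, stop TAG at 30 → 12 nt.
Longest ORF is 12 nt in frame 3 (positions 21–32).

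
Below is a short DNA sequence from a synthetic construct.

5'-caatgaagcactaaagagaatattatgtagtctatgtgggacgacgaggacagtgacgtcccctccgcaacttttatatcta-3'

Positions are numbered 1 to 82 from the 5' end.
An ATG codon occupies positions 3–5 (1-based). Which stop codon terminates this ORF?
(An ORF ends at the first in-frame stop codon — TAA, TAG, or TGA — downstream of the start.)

TAA

Codons from position 3: ATG (3–5), AAG (6–8), CAC (9–11), TAA (12–14).
The first in-frame stop codon is TAA.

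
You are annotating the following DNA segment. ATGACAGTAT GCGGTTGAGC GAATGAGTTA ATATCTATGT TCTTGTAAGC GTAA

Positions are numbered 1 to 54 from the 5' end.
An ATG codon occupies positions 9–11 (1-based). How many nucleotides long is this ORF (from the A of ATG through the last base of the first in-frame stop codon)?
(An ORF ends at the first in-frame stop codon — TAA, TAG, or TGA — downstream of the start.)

18

Codons from position 9: ATG (9–11), CGG (12–14), TTG (15–17), AGC (18–20), GAA (21–23), TGA (24–26).
TGA is the first in-frame stop; ORF spans 9–26, 18 nucleotides.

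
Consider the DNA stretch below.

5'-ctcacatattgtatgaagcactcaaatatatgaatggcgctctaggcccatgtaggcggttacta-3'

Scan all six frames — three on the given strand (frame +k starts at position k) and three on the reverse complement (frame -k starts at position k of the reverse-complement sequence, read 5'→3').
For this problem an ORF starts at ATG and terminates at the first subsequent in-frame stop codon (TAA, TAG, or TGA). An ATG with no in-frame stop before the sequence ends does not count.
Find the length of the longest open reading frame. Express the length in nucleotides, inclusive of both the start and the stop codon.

Reverse complement (5'→3'): TAGTAACCGCCTACATGGGCCTAGAGCGCCATTCATATATTTGAGTGCTTCATACAATATGTGAG
Frame +1: CTC ACA TAT TGT ATG AAG CAC TCA AAT ATA TGA ATG GCG CTC TAG GCC CAT GTA GGC GGT TAC — ATG at 13, stop TGA at 31 → 21 nt; ATG at 34, stop TAG at 43 → 12 nt.
Frame +2: TCA CAT ATT GTA TGA AGC ACT CAA ATA TAT GAA TGG CGC TCT AGG CCC ATG TAG GCG GTT ACT — ATG at 50, stop TAG at 53 → 6 nt.
Frame +3: CAC ATA TTG TAT GAA GCA CTC AAA TAT ATG AAT GGC GCT CTA GGC CCA TGT AGG CGG TTA CTA — no ATG→stop ORF.
Frame -1: TAG TAA CCG CCT ACA TGG GCC TAG AGC GCC ATT CAT ATA TTT GAG TGC TTC ATA CAA TAT GTG — no ATG→stop ORF.
Frame -2: AGT AAC CGC CTA CAT GGG CCT AGA GCG CCA TTC ATA TAT TTG AGT GCT TCA TAC AAT ATG TGA — ATG at 59, stop TGA at 62 → 6 nt.
Frame -3: GTA ACC GCC TAC ATG GGC CTA GAG CGC CAT TCA TAT ATT TGA GTG CTT CAT ACA ATA TGT GAG — ATG at 15, stop TGA at 42 → 30 nt.
Longest: frame -3, positions 15–44, 30 nt = 10 codons = 9 aa. → 30 nucleotides.

30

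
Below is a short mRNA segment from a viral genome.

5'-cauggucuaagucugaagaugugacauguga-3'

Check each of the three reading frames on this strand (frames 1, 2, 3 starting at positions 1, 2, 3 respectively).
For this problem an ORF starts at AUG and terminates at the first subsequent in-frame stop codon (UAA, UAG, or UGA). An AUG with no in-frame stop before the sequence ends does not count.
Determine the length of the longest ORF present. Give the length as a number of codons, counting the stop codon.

Frame 1: CAU GGU CUA AGU CUG AAG AUG UGA CAU GUG — AUG at 19, stop UGA at 22 → 6 nt.
Frame 2: AUG GUC UAA GUC UGA AGA UGU GAC AUG UGA — AUG at 2, stop UAA at 8 → 9 nt; AUG at 26, stop UGA at 29 → 6 nt.
Frame 3: UGG UCU AAG UCU GAA GAU GUG ACA UGU — no AUG→stop ORF.
Longest: frame 2, positions 2–10, 9 nt = 3 codons = 2 aa. → 3 codons.

3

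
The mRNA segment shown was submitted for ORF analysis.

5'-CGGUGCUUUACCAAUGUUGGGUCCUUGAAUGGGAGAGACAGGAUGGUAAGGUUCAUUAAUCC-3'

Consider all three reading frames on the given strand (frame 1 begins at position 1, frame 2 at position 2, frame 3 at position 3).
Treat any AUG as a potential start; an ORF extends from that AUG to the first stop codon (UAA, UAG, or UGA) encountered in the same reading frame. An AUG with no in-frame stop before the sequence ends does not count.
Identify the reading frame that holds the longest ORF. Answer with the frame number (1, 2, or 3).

2

Frame 1: CGG UGC UUU ACC AAU GUU GGG UCC UUG AAU GGG AGA GAC AGG AUG GUA AGG UUC AUU AAU — no AUG→stop ORF.
Frame 2: GGU GCU UUA CCA AUG UUG GGU CCU UGA AUG GGA GAG ACA GGA UGG UAA GGU UCA UUA AUC — AUG at 14, stop UGA at 26 → 15 nt; AUG at 29, stop UAA at 47 → 21 nt.
Frame 3: GUG CUU UAC CAA UGU UGG GUC CUU GAA UGG GAG AGA CAG GAU GGU AAG GUU CAU UAA UCC — no AUG→stop ORF.
Longest ORF is 21 nt in frame 2 (positions 29–49).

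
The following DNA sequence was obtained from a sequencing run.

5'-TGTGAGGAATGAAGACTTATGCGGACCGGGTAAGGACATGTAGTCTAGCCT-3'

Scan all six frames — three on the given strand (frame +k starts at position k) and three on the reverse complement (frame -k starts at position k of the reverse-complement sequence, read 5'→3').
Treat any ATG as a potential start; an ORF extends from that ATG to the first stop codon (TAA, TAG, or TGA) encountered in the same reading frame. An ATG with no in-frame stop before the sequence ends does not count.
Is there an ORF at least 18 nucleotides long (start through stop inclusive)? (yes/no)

Reverse complement (5'→3'): AGGCTAGACTACATGTCCTTACCCGGTCCGCATAAGTCTTCATTCCTCACA
Frame +1: TGT GAG GAA TGA AGA CTT ATG CGG ACC GGG TAA GGA CAT GTA GTC TAG CCT — ATG at 19, stop TAA at 31 → 15 nt.
Frame +2: GTG AGG AAT GAA GAC TTA TGC GGA CCG GGT AAG GAC ATG TAG TCT AGC — ATG at 38, stop TAG at 41 → 6 nt.
Frame +3: TGA GGA ATG AAG ACT TAT GCG GAC CGG GTA AGG ACA TGT AGT CTA GCC — no ATG→stop ORF.
Frame -1: AGG CTA GAC TAC ATG TCC TTA CCC GGT CCG CAT AAG TCT TCA TTC CTC ACA — no ATG→stop ORF.
Frame -2: GGC TAG ACT ACA TGT CCT TAC CCG GTC CGC ATA AGT CTT CAT TCC TCA — no ATG→stop ORF.
Frame -3: GCT AGA CTA CAT GTC CTT ACC CGG TCC GCA TAA GTC TTC ATT CCT CAC — no ATG→stop ORF.
Largest ORF found is 15 nucleotides < 18, so no.

no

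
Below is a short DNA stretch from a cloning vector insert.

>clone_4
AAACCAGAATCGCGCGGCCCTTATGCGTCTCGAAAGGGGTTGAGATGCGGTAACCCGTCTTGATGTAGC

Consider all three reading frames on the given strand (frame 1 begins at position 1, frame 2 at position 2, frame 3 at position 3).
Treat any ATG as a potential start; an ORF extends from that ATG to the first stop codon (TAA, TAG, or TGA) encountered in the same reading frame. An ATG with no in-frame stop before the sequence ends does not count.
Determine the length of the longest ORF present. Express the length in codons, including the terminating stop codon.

7

Frame 1: AAA CCA GAA TCG CGC GGC CCT TAT GCG TCT CGA AAG GGG TTG AGA TGC GGT AAC CCG TCT TGA TGT AGC — no ATG→stop ORF.
Frame 2: AAC CAG AAT CGC GCG GCC CTT ATG CGT CTC GAA AGG GGT TGA GAT GCG GTA ACC CGT CTT GAT GTA — ATG at 23, stop TGA at 41 → 21 nt.
Frame 3: ACC AGA ATC GCG CGG CCC TTA TGC GTC TCG AAA GGG GTT GAG ATG CGG TAA CCC GTC TTG ATG TAG — ATG at 45, stop TAA at 51 → 9 nt; ATG at 63, stop TAG at 66 → 6 nt.
Longest: frame 2, positions 23–43, 21 nt = 7 codons = 6 aa. → 7 codons.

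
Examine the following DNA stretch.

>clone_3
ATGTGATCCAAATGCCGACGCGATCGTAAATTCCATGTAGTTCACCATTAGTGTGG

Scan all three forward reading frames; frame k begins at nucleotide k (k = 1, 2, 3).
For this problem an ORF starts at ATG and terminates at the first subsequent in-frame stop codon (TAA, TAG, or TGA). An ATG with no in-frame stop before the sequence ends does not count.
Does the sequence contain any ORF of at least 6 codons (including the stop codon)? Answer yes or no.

yes

Frame 1: ATG TGA TCC AAA TGC CGA CGC GAT CGT AAA TTC CAT GTA GTT CAC CAT TAG TGT — ATG at 1, stop TGA at 4 → 6 nt.
Frame 2: TGT GAT CCA AAT GCC GAC GCG ATC GTA AAT TCC ATG TAG TTC ACC ATT AGT GTG — ATG at 35, stop TAG at 38 → 6 nt.
Frame 3: GTG ATC CAA ATG CCG ACG CGA TCG TAA ATT CCA TGT AGT TCA CCA TTA GTG TGG — ATG at 12, stop TAA at 27 → 18 nt.
Frame 3 has an ORF of 6 codons (positions 12–29) ≥ 6, so yes.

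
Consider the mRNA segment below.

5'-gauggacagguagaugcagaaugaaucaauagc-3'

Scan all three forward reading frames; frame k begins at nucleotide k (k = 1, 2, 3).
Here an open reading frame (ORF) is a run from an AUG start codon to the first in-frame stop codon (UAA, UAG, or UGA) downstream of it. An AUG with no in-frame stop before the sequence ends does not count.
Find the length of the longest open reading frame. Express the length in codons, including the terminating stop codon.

4

Frame 1: GAU GGA CAG GUA GAU GCA GAA UGA AUC AAU AGC — no AUG→stop ORF.
Frame 2: AUG GAC AGG UAG AUG CAG AAU GAA UCA AUA — AUG at 2, stop UAG at 11 → 12 nt.
Frame 3: UGG ACA GGU AGA UGC AGA AUG AAU CAA UAG — AUG at 21, stop UAG at 30 → 12 nt.
Longest: frame 2, positions 2–13, 12 nt = 4 codons = 3 aa. → 4 codons.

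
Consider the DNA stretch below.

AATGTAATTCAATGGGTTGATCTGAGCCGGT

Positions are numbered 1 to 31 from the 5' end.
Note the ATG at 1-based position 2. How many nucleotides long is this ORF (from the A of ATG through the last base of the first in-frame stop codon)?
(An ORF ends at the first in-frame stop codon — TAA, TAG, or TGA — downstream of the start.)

Codons from position 2: ATG (2–4), TAA (5–7).
TAA is the first in-frame stop; ORF spans 2–7, 6 nucleotides.

6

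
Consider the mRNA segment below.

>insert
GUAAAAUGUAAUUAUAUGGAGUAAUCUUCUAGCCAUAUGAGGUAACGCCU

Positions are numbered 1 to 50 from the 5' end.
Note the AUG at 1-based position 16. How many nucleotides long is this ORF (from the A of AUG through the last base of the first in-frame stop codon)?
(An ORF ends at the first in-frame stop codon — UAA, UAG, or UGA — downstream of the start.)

Codons from position 16: AUG (16–18), GAG (19–21), UAA (22–24).
UAA is the first in-frame stop; ORF spans 16–24, 9 nucleotides.

9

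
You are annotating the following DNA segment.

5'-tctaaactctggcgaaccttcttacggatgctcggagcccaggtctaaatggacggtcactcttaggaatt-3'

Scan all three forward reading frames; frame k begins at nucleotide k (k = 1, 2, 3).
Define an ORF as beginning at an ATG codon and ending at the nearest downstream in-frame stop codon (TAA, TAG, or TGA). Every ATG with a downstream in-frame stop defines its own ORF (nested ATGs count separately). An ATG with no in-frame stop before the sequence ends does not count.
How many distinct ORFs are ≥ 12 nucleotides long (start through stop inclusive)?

Frame 1: TCT AAA CTC TGG CGA ACC TTC TTA CGG ATG CTC GGA GCC CAG GTC TAA ATG GAC GGT CAC TCT TAG GAA — ATG at 28, stop TAA at 46 → 21 nt; ATG at 49, stop TAG at 64 → 18 nt.
Frame 2: CTA AAC TCT GGC GAA CCT TCT TAC GGA TGC TCG GAG CCC AGG TCT AAA TGG ACG GTC ACT CTT AGG AAT — no ATG→stop ORF.
Frame 3: TAA ACT CTG GCG AAC CTT CTT ACG GAT GCT CGG AGC CCA GGT CTA AAT GGA CGG TCA CTC TTA GGA ATT — no ATG→stop ORF.
ORFs ≥ 12 nucleotides: frame 1 28–48 (21 nucleotides), frame 1 49–66 (18 nucleotides). Count = 2.

2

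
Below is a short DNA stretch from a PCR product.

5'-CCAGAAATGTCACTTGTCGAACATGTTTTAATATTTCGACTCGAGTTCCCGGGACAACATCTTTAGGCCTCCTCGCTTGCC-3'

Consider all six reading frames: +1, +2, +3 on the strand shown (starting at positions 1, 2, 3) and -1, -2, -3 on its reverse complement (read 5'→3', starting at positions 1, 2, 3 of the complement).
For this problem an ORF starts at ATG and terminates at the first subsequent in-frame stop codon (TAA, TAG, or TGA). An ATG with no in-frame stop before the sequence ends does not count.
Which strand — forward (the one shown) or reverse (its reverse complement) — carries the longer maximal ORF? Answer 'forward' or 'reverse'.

forward

Reverse complement (5'→3'): GGCAAGCGAGGAGGCCTAAAGATGTTGTCCCGGGAACTCGAGTCGAAATATTAAAACATGTTCGACAAGTGACATTTCTGG
Frame +1: CCA GAA ATG TCA CTT GTC GAA CAT GTT TTA ATA TTT CGA CTC GAG TTC CCG GGA CAA CAT CTT TAG GCC TCC TCG CTT GCC — ATG at 7, stop TAG at 64 → 60 nt.
Frame +2: CAG AAA TGT CAC TTG TCG AAC ATG TTT TAA TAT TTC GAC TCG AGT TCC CGG GAC AAC ATC TTT AGG CCT CCT CGC TTG — ATG at 23, stop TAA at 29 → 9 nt.
Frame +3: AGA AAT GTC ACT TGT CGA ACA TGT TTT AAT ATT TCG ACT CGA GTT CCC GGG ACA ACA TCT TTA GGC CTC CTC GCT TGC — no ATG→stop ORF.
Frame -1: GGC AAG CGA GGA GGC CTA AAG ATG TTG TCC CGG GAA CTC GAG TCG AAA TAT TAA AAC ATG TTC GAC AAG TGA CAT TTC TGG — ATG at 22, stop TAA at 52 → 33 nt; ATG at 58, stop TGA at 70 → 15 nt.
Frame -2: GCA AGC GAG GAG GCC TAA AGA TGT TGT CCC GGG AAC TCG AGT CGA AAT ATT AAA ACA TGT TCG ACA AGT GAC ATT TCT — no ATG→stop ORF.
Frame -3: CAA GCG AGG AGG CCT AAA GAT GTT GTC CCG GGA ACT CGA GTC GAA ATA TTA AAA CAT GTT CGA CAA GTG ACA TTT CTG — no ATG→stop ORF.
Forward-strand max 60 nt; reverse-strand max 33 nt. The forward strand has the longer ORF.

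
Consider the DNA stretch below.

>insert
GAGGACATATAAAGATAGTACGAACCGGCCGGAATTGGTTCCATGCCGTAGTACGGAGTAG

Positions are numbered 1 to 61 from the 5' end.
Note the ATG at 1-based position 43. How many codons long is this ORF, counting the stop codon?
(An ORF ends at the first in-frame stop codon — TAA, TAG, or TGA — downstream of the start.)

3

Codons from position 43: ATG (43–45), CCG (46–48), TAG (49–51).
TAG is the first in-frame stop; that's 3 codons including the stop.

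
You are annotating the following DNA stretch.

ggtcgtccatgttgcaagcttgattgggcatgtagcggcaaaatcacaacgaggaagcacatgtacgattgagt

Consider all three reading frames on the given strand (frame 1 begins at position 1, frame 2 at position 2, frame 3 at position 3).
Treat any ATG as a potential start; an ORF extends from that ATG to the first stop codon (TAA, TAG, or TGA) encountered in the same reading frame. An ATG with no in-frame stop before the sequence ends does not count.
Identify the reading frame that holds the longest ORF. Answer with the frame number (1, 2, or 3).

Frame 1: GGT CGT CCA TGT TGC AAG CTT GAT TGG GCA TGT AGC GGC AAA ATC ACA ACG AGG AAG CAC ATG TAC GAT TGA — ATG at 61, stop TGA at 70 → 12 nt.
Frame 2: GTC GTC CAT GTT GCA AGC TTG ATT GGG CAT GTA GCG GCA AAA TCA CAA CGA GGA AGC ACA TGT ACG ATT GAG — no ATG→stop ORF.
Frame 3: TCG TCC ATG TTG CAA GCT TGA TTG GGC ATG TAG CGG CAA AAT CAC AAC GAG GAA GCA CAT GTA CGA TTG AGT — ATG at 9, stop TGA at 21 → 15 nt; ATG at 30, stop TAG at 33 → 6 nt.
Longest ORF is 15 nt in frame 3 (positions 9–23).

3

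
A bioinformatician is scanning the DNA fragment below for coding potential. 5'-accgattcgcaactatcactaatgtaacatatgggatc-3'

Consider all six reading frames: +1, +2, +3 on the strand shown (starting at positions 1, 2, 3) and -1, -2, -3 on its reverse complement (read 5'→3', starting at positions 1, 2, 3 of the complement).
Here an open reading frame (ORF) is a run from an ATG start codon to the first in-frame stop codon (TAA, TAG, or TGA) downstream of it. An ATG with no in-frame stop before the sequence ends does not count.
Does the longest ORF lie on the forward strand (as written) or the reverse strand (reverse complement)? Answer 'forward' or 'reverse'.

Reverse complement (5'→3'): GATCCCATATGTTACATTAGTGATAGTTGCGAATCGGT
Frame +1: ACC GAT TCG CAA CTA TCA CTA ATG TAA CAT ATG GGA — ATG at 22, stop TAA at 25 → 6 nt.
Frame +2: CCG ATT CGC AAC TAT CAC TAA TGT AAC ATA TGG GAT — no ATG→stop ORF.
Frame +3: CGA TTC GCA ACT ATC ACT AAT GTA ACA TAT GGG ATC — no ATG→stop ORF.
Frame -1: GAT CCC ATA TGT TAC ATT AGT GAT AGT TGC GAA TCG — no ATG→stop ORF.
Frame -2: ATC CCA TAT GTT ACA TTA GTG ATA GTT GCG AAT CGG — no ATG→stop ORF.
Frame -3: TCC CAT ATG TTA CAT TAG TGA TAG TTG CGA ATC GGT — ATG at 9, stop TAG at 18 → 12 nt.
Forward-strand max 6 nt; reverse-strand max 12 nt. The reverse strand has the longer ORF.

reverse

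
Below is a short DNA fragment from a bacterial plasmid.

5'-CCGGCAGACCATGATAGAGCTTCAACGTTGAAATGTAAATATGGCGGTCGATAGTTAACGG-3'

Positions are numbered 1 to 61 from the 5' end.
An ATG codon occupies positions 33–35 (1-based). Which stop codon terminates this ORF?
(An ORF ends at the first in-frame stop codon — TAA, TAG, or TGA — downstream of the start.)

Codons from position 33: ATG (33–35), TAA (36–38).
The first in-frame stop codon is TAA.

TAA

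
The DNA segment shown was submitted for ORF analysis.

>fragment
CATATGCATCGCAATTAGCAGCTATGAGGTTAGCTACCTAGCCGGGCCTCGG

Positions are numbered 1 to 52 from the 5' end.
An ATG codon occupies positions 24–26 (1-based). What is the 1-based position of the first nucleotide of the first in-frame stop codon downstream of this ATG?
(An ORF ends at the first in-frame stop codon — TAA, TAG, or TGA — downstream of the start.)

39

Codons from position 24: ATG (24–26), AGG (27–29), TTA (30–32), GCT (33–35), ACC (36–38), TAG (39–41).
TAG is a stop codon; it begins at position 39.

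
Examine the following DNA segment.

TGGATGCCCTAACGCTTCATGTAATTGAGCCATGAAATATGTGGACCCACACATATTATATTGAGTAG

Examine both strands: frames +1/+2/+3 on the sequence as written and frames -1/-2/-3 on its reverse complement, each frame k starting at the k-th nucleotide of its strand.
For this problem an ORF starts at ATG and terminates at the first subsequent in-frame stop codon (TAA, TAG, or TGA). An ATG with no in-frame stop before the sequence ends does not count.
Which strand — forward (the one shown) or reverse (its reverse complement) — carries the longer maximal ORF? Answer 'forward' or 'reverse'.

forward

Reverse complement (5'→3'): CTACTCAATATAATATGTGTGGGTCCACATATTTCATGGCTCAATTACATGAAGCGTTAGGGCATCCA
Frame +1: TGG ATG CCC TAA CGC TTC ATG TAA TTG AGC CAT GAA ATA TGT GGA CCC ACA CAT ATT ATA TTG AGT — ATG at 4, stop TAA at 10 → 9 nt; ATG at 19, stop TAA at 22 → 6 nt.
Frame +2: GGA TGC CCT AAC GCT TCA TGT AAT TGA GCC ATG AAA TAT GTG GAC CCA CAC ATA TTA TAT TGA GTA — ATG at 32, stop TGA at 62 → 33 nt.
Frame +3: GAT GCC CTA ACG CTT CAT GTA ATT GAG CCA TGA AAT ATG TGG ACC CAC ACA TAT TAT ATT GAG TAG — ATG at 39, stop TAG at 66 → 30 nt.
Frame -1: CTA CTC AAT ATA ATA TGT GTG GGT CCA CAT ATT TCA TGG CTC AAT TAC ATG AAG CGT TAG GGC ATC — ATG at 49, stop TAG at 58 → 12 nt.
Frame -2: TAC TCA ATA TAA TAT GTG TGG GTC CAC ATA TTT CAT GGC TCA ATT ACA TGA AGC GTT AGG GCA TCC — no ATG→stop ORF.
Frame -3: ACT CAA TAT AAT ATG TGT GGG TCC ACA TAT TTC ATG GCT CAA TTA CAT GAA GCG TTA GGG CAT CCA — no ATG→stop ORF.
Forward-strand max 33 nt; reverse-strand max 12 nt. The forward strand has the longer ORF.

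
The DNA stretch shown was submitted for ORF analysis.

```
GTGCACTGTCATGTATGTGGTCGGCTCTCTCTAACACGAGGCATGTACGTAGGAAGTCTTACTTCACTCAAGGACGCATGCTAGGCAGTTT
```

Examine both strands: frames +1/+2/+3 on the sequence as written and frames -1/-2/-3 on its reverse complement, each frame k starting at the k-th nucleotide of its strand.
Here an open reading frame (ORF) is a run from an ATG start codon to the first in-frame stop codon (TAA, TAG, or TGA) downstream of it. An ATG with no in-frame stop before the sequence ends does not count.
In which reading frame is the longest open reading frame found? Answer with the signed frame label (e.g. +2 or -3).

Reverse complement (5'→3'): AAACTGCCTAGCATGCGTCCTTGAGTGAAGTAAGACTTCCTACGTACATGCCTCGTGTTAGAGAGAGCCGACCACATACATGACAGTGCAC
Frame +1: GTG CAC TGT CAT GTA TGT GGT CGG CTC TCT CTA ACA CGA GGC ATG TAC GTA GGA AGT CTT ACT TCA CTC AAG GAC GCA TGC TAG GCA GTT — ATG at 43, stop TAG at 82 → 42 nt.
Frame +2: TGC ACT GTC ATG TAT GTG GTC GGC TCT CTC TAA CAC GAG GCA TGT ACG TAG GAA GTC TTA CTT CAC TCA AGG ACG CAT GCT AGG CAG TTT — ATG at 11, stop TAA at 32 → 24 nt.
Frame +3: GCA CTG TCA TGT ATG TGG TCG GCT CTC TCT AAC ACG AGG CAT GTA CGT AGG AAG TCT TAC TTC ACT CAA GGA CGC ATG CTA GGC AGT — no ATG→stop ORF.
Frame -1: AAA CTG CCT AGC ATG CGT CCT TGA GTG AAG TAA GAC TTC CTA CGT ACA TGC CTC GTG TTA GAG AGA GCC GAC CAC ATA CAT GAC AGT GCA — ATG at 13, stop TGA at 22 → 12 nt.
Frame -2: AAC TGC CTA GCA TGC GTC CTT GAG TGA AGT AAG ACT TCC TAC GTA CAT GCC TCG TGT TAG AGA GAG CCG ACC ACA TAC ATG ACA GTG CAC — no ATG→stop ORF.
Frame -3: ACT GCC TAG CAT GCG TCC TTG AGT GAA GTA AGA CTT CCT ACG TAC ATG CCT CGT GTT AGA GAG AGC CGA CCA CAT ACA TGA CAG TGC — ATG at 48, stop TGA at 81 → 36 nt.
Longest ORF is 42 nt in frame +1 (positions 43–84).

+1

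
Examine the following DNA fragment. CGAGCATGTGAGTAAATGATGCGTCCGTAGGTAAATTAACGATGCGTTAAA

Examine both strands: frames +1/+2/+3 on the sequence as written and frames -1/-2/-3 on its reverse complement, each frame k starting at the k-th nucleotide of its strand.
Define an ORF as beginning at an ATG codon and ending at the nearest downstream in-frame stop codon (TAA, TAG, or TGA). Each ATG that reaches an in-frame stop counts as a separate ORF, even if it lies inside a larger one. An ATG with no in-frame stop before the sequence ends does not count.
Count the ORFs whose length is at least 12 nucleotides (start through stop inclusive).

Reverse complement (5'→3'): TTTAACGCATCGTTAATTTACCTACGGACGCATCATTTACTCACATGCTCG
Frame +1: CGA GCA TGT GAG TAA ATG ATG CGT CCG TAG GTA AAT TAA CGA TGC GTT AAA — ATG at 16, stop TAG at 28 → 15 nt; ATG at 19, stop TAG at 28 → 12 nt.
Frame +2: GAG CAT GTG AGT AAA TGA TGC GTC CGT AGG TAA ATT AAC GAT GCG TTA — no ATG→stop ORF.
Frame +3: AGC ATG TGA GTA AAT GAT GCG TCC GTA GGT AAA TTA ACG ATG CGT TAA — ATG at 6, stop TGA at 9 → 6 nt; ATG at 42, stop TAA at 48 → 9 nt.
Frame -1: TTT AAC GCA TCG TTA ATT TAC CTA CGG ACG CAT CAT TTA CTC ACA TGC TCG — no ATG→stop ORF.
Frame -2: TTA ACG CAT CGT TAA TTT ACC TAC GGA CGC ATC ATT TAC TCA CAT GCT — no ATG→stop ORF.
Frame -3: TAA CGC ATC GTT AAT TTA CCT ACG GAC GCA TCA TTT ACT CAC ATG CTC — no ATG→stop ORF.
ORFs ≥ 12 nucleotides: frame +1 16–30 (15 nucleotides), frame +1 19–30 (12 nucleotides). Count = 2.

2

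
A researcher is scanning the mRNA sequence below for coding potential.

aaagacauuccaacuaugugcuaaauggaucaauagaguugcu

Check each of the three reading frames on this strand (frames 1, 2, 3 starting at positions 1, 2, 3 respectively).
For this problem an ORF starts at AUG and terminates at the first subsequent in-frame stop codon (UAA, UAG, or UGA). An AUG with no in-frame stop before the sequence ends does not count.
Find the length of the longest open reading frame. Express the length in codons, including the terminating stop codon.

Frame 1: AAA GAC AUU CCA ACU AUG UGC UAA AUG GAU CAA UAG AGU UGC — AUG at 16, stop UAA at 22 → 9 nt; AUG at 25, stop UAG at 34 → 12 nt.
Frame 2: AAG ACA UUC CAA CUA UGU GCU AAA UGG AUC AAU AGA GUU GCU — no AUG→stop ORF.
Frame 3: AGA CAU UCC AAC UAU GUG CUA AAU GGA UCA AUA GAG UUG — no AUG→stop ORF.
Longest: frame 1, positions 25–36, 12 nt = 4 codons = 3 aa. → 4 codons.

4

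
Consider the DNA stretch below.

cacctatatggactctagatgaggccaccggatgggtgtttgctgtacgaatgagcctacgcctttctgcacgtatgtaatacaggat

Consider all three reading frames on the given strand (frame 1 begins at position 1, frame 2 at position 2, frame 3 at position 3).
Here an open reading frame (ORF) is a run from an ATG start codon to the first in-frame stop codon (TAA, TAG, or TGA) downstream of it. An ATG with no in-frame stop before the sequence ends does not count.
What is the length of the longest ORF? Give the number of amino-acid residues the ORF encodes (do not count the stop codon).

Frame 1: CAC CTA TAT GGA CTC TAG ATG AGG CCA CCG GAT GGG TGT TTG CTG TAC GAA TGA GCC TAC GCC TTT CTG CAC GTA TGT AAT ACA GGA — ATG at 19, stop TGA at 52 → 36 nt.
Frame 2: ACC TAT ATG GAC TCT AGA TGA GGC CAC CGG ATG GGT GTT TGC TGT ACG AAT GAG CCT ACG CCT TTC TGC ACG TAT GTA ATA CAG GAT — ATG at 8, stop TGA at 20 → 15 nt.
Frame 3: CCT ATA TGG ACT CTA GAT GAG GCC ACC GGA TGG GTG TTT GCT GTA CGA ATG AGC CTA CGC CTT TCT GCA CGT ATG TAA TAC AGG — ATG at 51, stop TAA at 78 → 30 nt; ATG at 75, stop TAA at 78 → 6 nt.
Longest: frame 1, positions 19–54, 36 nt = 12 codons = 11 aa. → 11 amino acids.

11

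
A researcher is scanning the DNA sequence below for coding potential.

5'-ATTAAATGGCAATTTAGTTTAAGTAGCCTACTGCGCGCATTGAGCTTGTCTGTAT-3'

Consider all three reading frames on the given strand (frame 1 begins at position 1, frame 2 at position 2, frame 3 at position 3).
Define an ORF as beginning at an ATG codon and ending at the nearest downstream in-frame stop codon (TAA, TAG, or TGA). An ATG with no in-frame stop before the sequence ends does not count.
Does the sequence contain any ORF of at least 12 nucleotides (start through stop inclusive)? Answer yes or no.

Frame 1: ATT AAA TGG CAA TTT AGT TTA AGT AGC CTA CTG CGC GCA TTG AGC TTG TCT GTA — no ATG→stop ORF.
Frame 2: TTA AAT GGC AAT TTA GTT TAA GTA GCC TAC TGC GCG CAT TGA GCT TGT CTG TAT — no ATG→stop ORF.
Frame 3: TAA ATG GCA ATT TAG TTT AAG TAG CCT ACT GCG CGC ATT GAG CTT GTC TGT — ATG at 6, stop TAG at 15 → 12 nt.
Frame 3 has an ORF of 12 nucleotides (positions 6–17) ≥ 12, so yes.

yes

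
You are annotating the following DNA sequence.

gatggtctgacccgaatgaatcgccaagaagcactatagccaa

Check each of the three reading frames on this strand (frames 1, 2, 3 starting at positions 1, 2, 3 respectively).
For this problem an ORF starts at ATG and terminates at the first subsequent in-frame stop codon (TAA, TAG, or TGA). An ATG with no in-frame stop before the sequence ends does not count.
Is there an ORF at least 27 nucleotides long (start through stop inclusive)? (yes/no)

Frame 1: GAT GGT CTG ACC CGA ATG AAT CGC CAA GAA GCA CTA TAG CCA — ATG at 16, stop TAG at 37 → 24 nt.
Frame 2: ATG GTC TGA CCC GAA TGA ATC GCC AAG AAG CAC TAT AGC CAA — ATG at 2, stop TGA at 8 → 9 nt.
Frame 3: TGG TCT GAC CCG AAT GAA TCG CCA AGA AGC ACT ATA GCC — no ATG→stop ORF.
Largest ORF found is 24 nucleotides < 27, so no.

no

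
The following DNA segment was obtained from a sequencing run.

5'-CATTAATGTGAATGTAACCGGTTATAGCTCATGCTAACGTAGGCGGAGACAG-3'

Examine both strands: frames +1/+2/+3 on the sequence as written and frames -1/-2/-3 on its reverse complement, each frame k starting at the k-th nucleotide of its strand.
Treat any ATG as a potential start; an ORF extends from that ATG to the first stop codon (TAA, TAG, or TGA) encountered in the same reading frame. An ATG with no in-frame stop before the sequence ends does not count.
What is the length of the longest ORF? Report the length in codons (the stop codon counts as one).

Reverse complement (5'→3'): CTGTCTCCGCCTACGTTAGCATGAGCTATAACCGGTTACATTCACATTAATG
Frame +1: CAT TAA TGT GAA TGT AAC CGG TTA TAG CTC ATG CTA ACG TAG GCG GAG ACA — ATG at 31, stop TAG at 40 → 12 nt.
Frame +2: ATT AAT GTG AAT GTA ACC GGT TAT AGC TCA TGC TAA CGT AGG CGG AGA CAG — no ATG→stop ORF.
Frame +3: TTA ATG TGA ATG TAA CCG GTT ATA GCT CAT GCT AAC GTA GGC GGA GAC — ATG at 6, stop TGA at 9 → 6 nt; ATG at 12, stop TAA at 15 → 6 nt.
Frame -1: CTG TCT CCG CCT ACG TTA GCA TGA GCT ATA ACC GGT TAC ATT CAC ATT AAT — no ATG→stop ORF.
Frame -2: TGT CTC CGC CTA CGT TAG CAT GAG CTA TAA CCG GTT ACA TTC ACA TTA ATG — no ATG→stop ORF.
Frame -3: GTC TCC GCC TAC GTT AGC ATG AGC TAT AAC CGG TTA CAT TCA CAT TAA — ATG at 21, stop TAA at 48 → 30 nt.
Longest: frame -3, positions 21–50, 30 nt = 10 codons = 9 aa. → 10 codons.

10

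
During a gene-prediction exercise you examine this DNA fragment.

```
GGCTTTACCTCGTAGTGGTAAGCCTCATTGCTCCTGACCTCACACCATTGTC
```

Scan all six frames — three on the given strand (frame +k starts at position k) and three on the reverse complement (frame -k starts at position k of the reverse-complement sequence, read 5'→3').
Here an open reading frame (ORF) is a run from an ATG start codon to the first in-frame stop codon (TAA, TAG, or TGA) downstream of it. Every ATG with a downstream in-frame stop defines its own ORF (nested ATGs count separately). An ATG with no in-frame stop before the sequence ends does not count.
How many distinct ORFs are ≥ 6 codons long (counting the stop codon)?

1

Reverse complement (5'→3'): GACAATGGTGTGAGGTCAGGAGCAATGAGGCTTACCACTACGAGGTAAAGCC
Frame +1: GGC TTT ACC TCG TAG TGG TAA GCC TCA TTG CTC CTG ACC TCA CAC CAT TGT — no ATG→stop ORF.
Frame +2: GCT TTA CCT CGT AGT GGT AAG CCT CAT TGC TCC TGA CCT CAC ACC ATT GTC — no ATG→stop ORF.
Frame +3: CTT TAC CTC GTA GTG GTA AGC CTC ATT GCT CCT GAC CTC ACA CCA TTG — no ATG→stop ORF.
Frame -1: GAC AAT GGT GTG AGG TCA GGA GCA ATG AGG CTT ACC ACT ACG AGG TAA AGC — ATG at 25, stop TAA at 46 → 24 nt.
Frame -2: ACA ATG GTG TGA GGT CAG GAG CAA TGA GGC TTA CCA CTA CGA GGT AAA GCC — ATG at 5, stop TGA at 11 → 9 nt.
Frame -3: CAA TGG TGT GAG GTC AGG AGC AAT GAG GCT TAC CAC TAC GAG GTA AAG — no ATG→stop ORF.
ORFs ≥ 6 codons: frame -1 25–48 (8 codons). Count = 1.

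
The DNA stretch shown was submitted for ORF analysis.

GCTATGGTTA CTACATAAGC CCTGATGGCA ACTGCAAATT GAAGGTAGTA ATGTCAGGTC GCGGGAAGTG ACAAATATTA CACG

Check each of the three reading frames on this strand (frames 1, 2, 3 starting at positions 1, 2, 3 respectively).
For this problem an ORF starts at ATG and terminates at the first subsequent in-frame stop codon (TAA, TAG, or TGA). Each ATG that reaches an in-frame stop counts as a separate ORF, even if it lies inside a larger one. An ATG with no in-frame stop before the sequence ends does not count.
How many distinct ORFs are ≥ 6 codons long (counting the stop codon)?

Frame 1: GCT ATG GTT ACT ACA TAA GCC CTG ATG GCA ACT GCA AAT TGA AGG TAG TAA TGT CAG GTC GCG GGA AGT GAC AAA TAT TAC ACG — ATG at 4, stop TAA at 16 → 15 nt; ATG at 25, stop TGA at 40 → 18 nt.
Frame 2: CTA TGG TTA CTA CAT AAG CCC TGA TGG CAA CTG CAA ATT GAA GGT AGT AAT GTC AGG TCG CGG GAA GTG ACA AAT ATT ACA — no ATG→stop ORF.
Frame 3: TAT GGT TAC TAC ATA AGC CCT GAT GGC AAC TGC AAA TTG AAG GTA GTA ATG TCA GGT CGC GGG AAG TGA CAA ATA TTA CAC — ATG at 51, stop TGA at 69 → 21 nt.
ORFs ≥ 6 codons: frame 1 25–42 (6 codons), frame 3 51–71 (7 codons). Count = 2.

2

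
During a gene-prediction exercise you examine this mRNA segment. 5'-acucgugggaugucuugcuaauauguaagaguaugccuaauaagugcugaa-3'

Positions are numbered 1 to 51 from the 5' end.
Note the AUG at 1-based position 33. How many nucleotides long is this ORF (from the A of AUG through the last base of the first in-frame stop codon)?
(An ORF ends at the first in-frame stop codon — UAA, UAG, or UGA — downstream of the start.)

18

Codons from position 33: AUG (33–35), CCU (36–38), AAU (39–41), AAG (42–44), UGC (45–47), UGA (48–50).
UGA is the first in-frame stop; ORF spans 33–50, 18 nucleotides.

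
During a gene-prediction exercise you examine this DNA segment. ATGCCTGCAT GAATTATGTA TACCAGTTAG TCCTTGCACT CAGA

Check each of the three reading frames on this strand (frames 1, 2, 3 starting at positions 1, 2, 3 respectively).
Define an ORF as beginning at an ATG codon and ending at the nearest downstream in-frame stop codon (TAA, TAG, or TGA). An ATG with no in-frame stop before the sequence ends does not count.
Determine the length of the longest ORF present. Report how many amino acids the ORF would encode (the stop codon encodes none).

Frame 1: ATG CCT GCA TGA ATT ATG TAT ACC AGT TAG TCC TTG CAC TCA — ATG at 1, stop TGA at 10 → 12 nt; ATG at 16, stop TAG at 28 → 15 nt.
Frame 2: TGC CTG CAT GAA TTA TGT ATA CCA GTT AGT CCT TGC ACT CAG — no ATG→stop ORF.
Frame 3: GCC TGC ATG AAT TAT GTA TAC CAG TTA GTC CTT GCA CTC AGA — no ATG→stop ORF.
Longest: frame 1, positions 16–30, 15 nt = 5 codons = 4 aa. → 4 amino acids.

4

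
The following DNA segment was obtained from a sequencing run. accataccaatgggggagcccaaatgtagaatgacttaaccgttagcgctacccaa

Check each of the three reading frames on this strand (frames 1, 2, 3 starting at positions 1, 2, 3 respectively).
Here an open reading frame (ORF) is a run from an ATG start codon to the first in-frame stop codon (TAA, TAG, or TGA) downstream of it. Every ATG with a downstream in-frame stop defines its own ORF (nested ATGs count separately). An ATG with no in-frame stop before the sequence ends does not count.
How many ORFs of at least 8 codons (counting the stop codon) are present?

Frame 1: ACC ATA CCA ATG GGG GAG CCC AAA TGT AGA ATG ACT TAA CCG TTA GCG CTA CCC — ATG at 10, stop TAA at 37 → 30 nt; ATG at 31, stop TAA at 37 → 9 nt.
Frame 2: CCA TAC CAA TGG GGG AGC CCA AAT GTA GAA TGA CTT AAC CGT TAG CGC TAC CCA — no ATG→stop ORF.
Frame 3: CAT ACC AAT GGG GGA GCC CAA ATG TAG AAT GAC TTA ACC GTT AGC GCT ACC CAA — ATG at 24, stop TAG at 27 → 6 nt.
ORFs ≥ 8 codons: frame 1 10–39 (10 codons). Count = 1.

1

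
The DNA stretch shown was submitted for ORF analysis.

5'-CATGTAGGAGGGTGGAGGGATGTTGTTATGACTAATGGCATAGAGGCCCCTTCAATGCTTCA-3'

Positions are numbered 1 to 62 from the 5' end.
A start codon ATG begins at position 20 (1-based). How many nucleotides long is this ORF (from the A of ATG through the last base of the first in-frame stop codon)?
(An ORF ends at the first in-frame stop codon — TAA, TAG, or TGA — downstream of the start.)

Codons from position 20: ATG (20–22), TTG (23–25), TTA (26–28), TGA (29–31).
TGA is the first in-frame stop; ORF spans 20–31, 12 nucleotides.

12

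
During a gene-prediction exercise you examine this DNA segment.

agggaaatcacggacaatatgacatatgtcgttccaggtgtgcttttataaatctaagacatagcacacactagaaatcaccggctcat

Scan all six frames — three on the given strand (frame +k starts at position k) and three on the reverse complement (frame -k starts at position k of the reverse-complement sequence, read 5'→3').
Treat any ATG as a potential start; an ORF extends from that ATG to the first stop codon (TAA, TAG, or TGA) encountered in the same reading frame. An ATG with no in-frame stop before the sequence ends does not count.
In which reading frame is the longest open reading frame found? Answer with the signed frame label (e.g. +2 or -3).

+2

Reverse complement (5'→3'): ATGAGCCGGTGATTTCTAGTGTGTGCTATGTCTTAGATTTATAAAAGCACACCTGGAACGACATATGTCATATTGTCCGTGATTTCCCT
Frame +1: AGG GAA ATC ACG GAC AAT ATG ACA TAT GTC GTT CCA GGT GTG CTT TTA TAA ATC TAA GAC ATA GCA CAC ACT AGA AAT CAC CGG CTC — ATG at 19, stop TAA at 49 → 33 nt.
Frame +2: GGG AAA TCA CGG ACA ATA TGA CAT ATG TCG TTC CAG GTG TGC TTT TAT AAA TCT AAG ACA TAG CAC ACA CTA GAA ATC ACC GGC TCA — ATG at 26, stop TAG at 62 → 39 nt.
Frame +3: GGA AAT CAC GGA CAA TAT GAC ATA TGT CGT TCC AGG TGT GCT TTT ATA AAT CTA AGA CAT AGC ACA CAC TAG AAA TCA CCG GCT CAT — no ATG→stop ORF.
Frame -1: ATG AGC CGG TGA TTT CTA GTG TGT GCT ATG TCT TAG ATT TAT AAA AGC ACA CCT GGA ACG ACA TAT GTC ATA TTG TCC GTG ATT TCC — ATG at 1, stop TGA at 10 → 12 nt; ATG at 28, stop TAG at 34 → 9 nt.
Frame -2: TGA GCC GGT GAT TTC TAG TGT GTG CTA TGT CTT AGA TTT ATA AAA GCA CAC CTG GAA CGA CAT ATG TCA TAT TGT CCG TGA TTT CCC — ATG at 65, stop TGA at 80 → 18 nt.
Frame -3: GAG CCG GTG ATT TCT AGT GTG TGC TAT GTC TTA GAT TTA TAA AAG CAC ACC TGG AAC GAC ATA TGT CAT ATT GTC CGT GAT TTC CCT — no ATG→stop ORF.
Longest ORF is 39 nt in frame +2 (positions 26–64).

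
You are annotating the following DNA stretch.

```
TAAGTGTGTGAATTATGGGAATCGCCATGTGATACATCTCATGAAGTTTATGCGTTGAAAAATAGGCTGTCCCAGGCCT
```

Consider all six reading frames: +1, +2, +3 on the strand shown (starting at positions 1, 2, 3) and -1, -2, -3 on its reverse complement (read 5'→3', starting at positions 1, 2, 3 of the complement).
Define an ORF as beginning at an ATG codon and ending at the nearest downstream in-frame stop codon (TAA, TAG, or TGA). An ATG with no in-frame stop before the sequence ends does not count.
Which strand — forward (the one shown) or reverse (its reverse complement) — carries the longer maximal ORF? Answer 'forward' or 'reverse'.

reverse

Reverse complement (5'→3'): AGGCCTGGGACAGCCTATTTTTCAACGCATAAACTTCATGAGATGTATCACATGGCGATTCCCATAATTCACACACTTA
Frame +1: TAA GTG TGT GAA TTA TGG GAA TCG CCA TGT GAT ACA TCT CAT GAA GTT TAT GCG TTG AAA AAT AGG CTG TCC CAG GCC — no ATG→stop ORF.
Frame +2: AAG TGT GTG AAT TAT GGG AAT CGC CAT GTG ATA CAT CTC ATG AAG TTT ATG CGT TGA AAA ATA GGC TGT CCC AGG CCT — ATG at 41, stop TGA at 56 → 18 nt; ATG at 50, stop TGA at 56 → 9 nt.
Frame +3: AGT GTG TGA ATT ATG GGA ATC GCC ATG TGA TAC ATC TCA TGA AGT TTA TGC GTT GAA AAA TAG GCT GTC CCA GGC — ATG at 15, stop TGA at 30 → 18 nt; ATG at 27, stop TGA at 30 → 6 nt.
Frame -1: AGG CCT GGG ACA GCC TAT TTT TCA ACG CAT AAA CTT CAT GAG ATG TAT CAC ATG GCG ATT CCC ATA ATT CAC ACA CTT — no ATG→stop ORF.
Frame -2: GGC CTG GGA CAG CCT ATT TTT CAA CGC ATA AAC TTC ATG AGA TGT ATC ACA TGG CGA TTC CCA TAA TTC ACA CAC TTA — ATG at 38, stop TAA at 65 → 30 nt.
Frame -3: GCC TGG GAC AGC CTA TTT TTC AAC GCA TAA ACT TCA TGA GAT GTA TCA CAT GGC GAT TCC CAT AAT TCA CAC ACT — no ATG→stop ORF.
Forward-strand max 18 nt; reverse-strand max 30 nt. The reverse strand has the longer ORF.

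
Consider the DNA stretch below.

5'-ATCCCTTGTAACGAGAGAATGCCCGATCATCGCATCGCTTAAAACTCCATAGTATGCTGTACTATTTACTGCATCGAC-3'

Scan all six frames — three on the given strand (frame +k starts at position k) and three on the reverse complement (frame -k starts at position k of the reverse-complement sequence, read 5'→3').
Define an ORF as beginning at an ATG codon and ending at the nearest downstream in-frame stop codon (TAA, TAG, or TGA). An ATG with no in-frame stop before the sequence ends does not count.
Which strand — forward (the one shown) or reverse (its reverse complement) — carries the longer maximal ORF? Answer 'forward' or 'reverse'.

Reverse complement (5'→3'): GTCGATGCAGTAAATAGTACAGCATACTATGGAGTTTTAAGCGATGCGATGATCGGGCATTCTCTCGTTACAAGGGAT
Frame +1: ATC CCT TGT AAC GAG AGA ATG CCC GAT CAT CGC ATC GCT TAA AAC TCC ATA GTA TGC TGT ACT ATT TAC TGC ATC GAC — ATG at 19, stop TAA at 40 → 24 nt.
Frame +2: TCC CTT GTA ACG AGA GAA TGC CCG ATC ATC GCA TCG CTT AAA ACT CCA TAG TAT GCT GTA CTA TTT ACT GCA TCG — no ATG→stop ORF.
Frame +3: CCC TTG TAA CGA GAG AAT GCC CGA TCA TCG CAT CGC TTA AAA CTC CAT AGT ATG CTG TAC TAT TTA CTG CAT CGA — no ATG→stop ORF.
Frame -1: GTC GAT GCA GTA AAT AGT ACA GCA TAC TAT GGA GTT TTA AGC GAT GCG ATG ATC GGG CAT TCT CTC GTT ACA AGG GAT — no ATG→stop ORF.
Frame -2: TCG ATG CAG TAA ATA GTA CAG CAT ACT ATG GAG TTT TAA GCG ATG CGA TGA TCG GGC ATT CTC TCG TTA CAA GGG — ATG at 5, stop TAA at 11 → 9 nt; ATG at 29, stop TAA at 38 → 12 nt; ATG at 44, stop TGA at 50 → 9 nt.
Frame -3: CGA TGC AGT AAA TAG TAC AGC ATA CTA TGG AGT TTT AAG CGA TGC GAT GAT CGG GCA TTC TCT CGT TAC AAG GGA — no ATG→stop ORF.
Forward-strand max 24 nt; reverse-strand max 12 nt. The forward strand has the longer ORF.

forward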